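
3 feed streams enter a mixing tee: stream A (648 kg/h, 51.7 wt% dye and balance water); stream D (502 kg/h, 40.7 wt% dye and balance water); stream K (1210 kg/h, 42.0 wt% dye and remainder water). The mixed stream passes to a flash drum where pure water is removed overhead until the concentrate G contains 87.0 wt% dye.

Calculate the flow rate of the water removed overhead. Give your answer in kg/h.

1156 kg/h

dye entering = 648×0.517 + 502×0.407 + 1210×0.420 = 1047.5 kg/h.
All dye reports to G, so G = 1047.5/0.870 = 1204.1 kg/h.
Total feed = 2360 kg/h; overhead = 2360 − 1204.1 = 1155.9 kg/h.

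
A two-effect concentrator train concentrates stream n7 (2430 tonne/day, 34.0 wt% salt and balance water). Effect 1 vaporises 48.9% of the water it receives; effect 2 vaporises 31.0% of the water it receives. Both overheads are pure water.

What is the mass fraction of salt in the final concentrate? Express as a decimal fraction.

water in feed = 2430×0.660 = 1603.8 tonne/day.
After stage 1: water left = (1−0.489)×1603.8 = 819.54; stream total = 1645.7 tonne/day.
After stage 2: water left = (1−0.310)×819.54 = 565.48; final concentrate = 1391.7 tonne/day.
salt fraction = 826.2/1391.7 = 0.594.

0.594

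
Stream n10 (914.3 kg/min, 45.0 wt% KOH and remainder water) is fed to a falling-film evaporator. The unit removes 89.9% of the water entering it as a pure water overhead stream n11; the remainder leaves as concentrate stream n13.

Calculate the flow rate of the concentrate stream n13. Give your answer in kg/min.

water entering = 914.3×0.550 = 502.87 kg/min; overhead removed = 0.899×502.87 = 452.08 kg/min.
Concentrate = 914.3 − 452.08 = 462.22 kg/min.

462.2 kg/min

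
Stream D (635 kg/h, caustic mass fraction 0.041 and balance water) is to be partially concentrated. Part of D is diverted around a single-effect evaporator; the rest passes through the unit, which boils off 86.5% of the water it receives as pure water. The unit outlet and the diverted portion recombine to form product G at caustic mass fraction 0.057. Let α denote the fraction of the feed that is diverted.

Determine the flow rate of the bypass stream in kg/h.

All 635×0.041 = 26.035 kg/h of caustic reaches G, so G = 26.035/0.057 = 456.75 kg/h and vapour = 178.25 kg/h.
The evaporator receives (1−α)·635 of feed at 0.959 water and removes 0.865 of that water:
0.865×0.959×(1−α)×635 = 178.25
(1−α) = 178.25/526.75 = 0.3384;  α = 0.6616.
Bypass flow = 0.6616×635 = 420.13 kg/h.

420.1 kg/h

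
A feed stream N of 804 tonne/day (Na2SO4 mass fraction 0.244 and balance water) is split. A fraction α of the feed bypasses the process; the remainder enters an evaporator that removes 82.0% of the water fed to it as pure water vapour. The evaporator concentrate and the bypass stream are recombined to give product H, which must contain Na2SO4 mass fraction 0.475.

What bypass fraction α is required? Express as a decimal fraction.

0.216

All 804×0.244 = 196.18 tonne/day of Na2SO4 reaches H, so H = 196.18/0.475 = 413 tonne/day and vapour = 391 tonne/day.
The evaporator receives (1−α)·804 of feed at 0.756 water and removes 0.820 of that water:
0.820×0.756×(1−α)×804 = 391
(1−α) = 391/498.42 = 0.7845;  α = 0.2155.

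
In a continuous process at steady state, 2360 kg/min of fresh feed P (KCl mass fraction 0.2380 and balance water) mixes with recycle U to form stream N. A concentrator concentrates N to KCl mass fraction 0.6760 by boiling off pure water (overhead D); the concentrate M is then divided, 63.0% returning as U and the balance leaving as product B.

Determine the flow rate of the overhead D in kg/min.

Overall KCl balance (none leaves overhead): KCl in fresh feed = KCl in product, i.e. 2360×0.238 = (1−0.630)·M·0.676.
M = 561.68/(0.676×0.370) = 2245.6 kg/min.
Recycle U = 0.630×2245.6 = 1414.8 kg/min.
Combined feed N = 2360 + 1414.8 = 3774.8 kg/min.
Overhead D = N − M = 3774.8 − 2245.6 = 1529.1 kg/min.

1529 kg/min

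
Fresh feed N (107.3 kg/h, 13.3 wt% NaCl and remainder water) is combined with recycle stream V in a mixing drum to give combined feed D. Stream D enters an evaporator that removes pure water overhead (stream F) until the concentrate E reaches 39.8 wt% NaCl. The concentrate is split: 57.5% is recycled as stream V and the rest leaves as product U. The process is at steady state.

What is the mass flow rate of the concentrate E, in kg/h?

84.37 kg/h

Overall NaCl balance (none leaves overhead): NaCl in fresh feed = NaCl in product, i.e. 107.3×0.133 = (1−0.575)·E·0.398.
E = 14.271/(0.398×0.425) = 84.368 kg/h.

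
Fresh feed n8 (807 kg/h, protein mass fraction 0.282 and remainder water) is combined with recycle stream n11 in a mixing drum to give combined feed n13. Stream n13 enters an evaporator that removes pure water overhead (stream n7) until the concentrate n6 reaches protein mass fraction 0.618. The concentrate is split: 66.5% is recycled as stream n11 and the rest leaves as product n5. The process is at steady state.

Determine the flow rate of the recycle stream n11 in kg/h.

731 kg/h

Overall protein balance (none leaves overhead): protein in fresh feed = protein in product, i.e. 807×0.282 = (1−0.665)·n6·0.618.
n6 = 227.57/(0.618×0.335) = 1099.2 kg/h.
Recycle n11 = 0.665×1099.2 = 730.99 kg/h.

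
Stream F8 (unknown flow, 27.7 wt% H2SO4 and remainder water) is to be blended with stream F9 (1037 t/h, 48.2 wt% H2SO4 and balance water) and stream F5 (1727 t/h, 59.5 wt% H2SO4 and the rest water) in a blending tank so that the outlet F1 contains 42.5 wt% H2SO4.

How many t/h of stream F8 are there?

Let F8 be the unknown flow. Total out = 2764 + F8.
H2SO4 balance: 1527.4 + 0.277·F8 = 0.425·(2764 + F8)
(0.277 − 0.425)·F8 = 0.425×2764 − 1527.4 = -352.7
F8 = -352.7 / -0.148 = 2383.1 t/h

2383 t/h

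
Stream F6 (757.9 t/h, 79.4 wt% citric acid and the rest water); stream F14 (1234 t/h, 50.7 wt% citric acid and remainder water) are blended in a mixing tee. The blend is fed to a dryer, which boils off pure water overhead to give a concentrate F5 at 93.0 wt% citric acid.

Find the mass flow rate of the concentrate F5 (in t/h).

1320 t/h

citric acid entering = 757.9×0.794 + 1234×0.507 = 1227.4 t/h.
All citric acid reports to F5, so F5 = 1227.4/0.930 = 1319.8 t/h.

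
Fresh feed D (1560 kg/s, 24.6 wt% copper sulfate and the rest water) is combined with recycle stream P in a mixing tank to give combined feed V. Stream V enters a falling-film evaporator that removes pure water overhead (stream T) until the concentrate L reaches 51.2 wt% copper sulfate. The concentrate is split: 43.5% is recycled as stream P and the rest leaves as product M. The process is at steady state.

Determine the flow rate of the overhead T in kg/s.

Overall copper sulfate balance (none leaves overhead): copper sulfate in fresh feed = copper sulfate in product, i.e. 1560×0.246 = (1−0.435)·L·0.512.
L = 383.76/(0.512×0.565) = 1326.6 kg/s.
Recycle P = 0.435×1326.6 = 577.07 kg/s.
Combined feed V = 1560 + 577.07 = 2137.1 kg/s.
Overhead T = V − L = 2137.1 − 1326.6 = 810.47 kg/s.

810.5 kg/s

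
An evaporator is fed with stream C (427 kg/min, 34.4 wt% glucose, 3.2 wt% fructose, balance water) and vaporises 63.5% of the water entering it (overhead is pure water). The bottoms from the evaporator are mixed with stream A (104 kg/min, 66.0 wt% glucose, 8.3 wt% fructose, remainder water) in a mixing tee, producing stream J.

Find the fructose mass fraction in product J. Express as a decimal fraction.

Vapour removed = 0.635×0.624×427 = 169.19 kg/min; concentrate = 257.81 kg/min.
fructose reaching the mixer = 13.664 (from concentrate) + 104×0.083 = 22.296 kg/min.
Product flow = 257.81 + 104 = 361.81 kg/min; fructose fraction = 0.062.

0.062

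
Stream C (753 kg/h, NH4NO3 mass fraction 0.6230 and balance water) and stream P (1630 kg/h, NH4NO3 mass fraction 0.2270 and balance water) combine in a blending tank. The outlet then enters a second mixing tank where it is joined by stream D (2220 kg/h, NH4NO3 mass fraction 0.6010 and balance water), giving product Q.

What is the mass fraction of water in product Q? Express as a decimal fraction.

Overall, product flow = 4603 kg/h.
water in = 753×0.377 + 1630×0.773 + 2220×0.399 = 2429.7 kg/h.
water fraction in Q = 0.5278.

0.5278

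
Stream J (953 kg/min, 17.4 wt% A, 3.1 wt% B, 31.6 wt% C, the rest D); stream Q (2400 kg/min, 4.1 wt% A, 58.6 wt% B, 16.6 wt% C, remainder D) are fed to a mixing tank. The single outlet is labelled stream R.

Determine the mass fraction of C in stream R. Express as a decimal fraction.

Total flow out = 953 + 2400 = 3353 kg/min.
C in = 953×0.316 + 2400×0.166 = 699.55 kg/min.
C mass fraction in R = 699.55/3353 = 0.209.

0.209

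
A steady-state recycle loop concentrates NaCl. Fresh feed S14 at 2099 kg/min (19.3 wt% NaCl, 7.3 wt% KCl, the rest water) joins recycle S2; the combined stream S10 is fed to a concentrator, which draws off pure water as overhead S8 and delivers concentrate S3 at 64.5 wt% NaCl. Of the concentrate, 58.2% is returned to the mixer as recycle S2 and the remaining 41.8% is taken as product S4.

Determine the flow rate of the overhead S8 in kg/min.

Overall NaCl balance (none leaves overhead): NaCl in fresh feed = NaCl in product, i.e. 2099×0.193 = (1−0.582)·S3·0.645.
S3 = 405.11/(0.645×0.418) = 1502.6 kg/min.
Recycle S2 = 0.582×1502.6 = 874.49 kg/min.
Combined feed S10 = 2099 + 874.49 = 2973.5 kg/min.
Overhead S8 = S10 − S3 = 2973.5 − 1502.6 = 1470.9 kg/min.

1471 kg/min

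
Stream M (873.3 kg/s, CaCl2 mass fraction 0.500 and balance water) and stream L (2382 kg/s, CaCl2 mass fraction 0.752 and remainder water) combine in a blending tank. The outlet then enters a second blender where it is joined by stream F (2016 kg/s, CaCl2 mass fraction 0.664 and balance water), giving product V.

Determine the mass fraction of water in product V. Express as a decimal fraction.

Overall, product flow = 5271.3 kg/s.
water in = 873.3×0.500 + 2382×0.248 + 2016×0.336 = 1704.8 kg/s.
water fraction in V = 0.323.

0.323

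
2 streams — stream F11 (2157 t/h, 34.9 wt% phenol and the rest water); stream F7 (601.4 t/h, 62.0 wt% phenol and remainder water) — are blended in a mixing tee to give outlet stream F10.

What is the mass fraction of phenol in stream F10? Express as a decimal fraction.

0.408

Total flow out = 2157 + 601.4 = 2758.4 t/h.
phenol in = 2157×0.349 + 601.4×0.620 = 1125.7 t/h.
phenol mass fraction in F10 = 1125.7/2758.4 = 0.408.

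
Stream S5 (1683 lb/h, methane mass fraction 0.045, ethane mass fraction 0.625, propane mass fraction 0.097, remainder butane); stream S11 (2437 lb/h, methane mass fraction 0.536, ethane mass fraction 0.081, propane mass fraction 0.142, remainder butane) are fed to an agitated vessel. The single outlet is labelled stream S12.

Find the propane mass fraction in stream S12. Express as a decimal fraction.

0.124

Total flow out = 1683 + 2437 = 4120 lb/h.
propane in = 1683×0.097 + 2437×0.142 = 509.3 lb/h.
propane mass fraction in S12 = 509.3/4120 = 0.124.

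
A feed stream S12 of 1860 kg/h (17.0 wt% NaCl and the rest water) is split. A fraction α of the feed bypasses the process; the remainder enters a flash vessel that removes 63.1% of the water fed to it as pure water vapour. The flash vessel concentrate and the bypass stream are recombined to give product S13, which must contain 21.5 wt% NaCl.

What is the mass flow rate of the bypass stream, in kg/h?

1117 kg/h

All 1860×0.170 = 316.2 kg/h of NaCl reaches S13, so S13 = 316.2/0.215 = 1470.7 kg/h and vapour = 389.3 kg/h.
The evaporator receives (1−α)·1860 of feed at 0.830 water and removes 0.631 of that water:
0.631×0.830×(1−α)×1860 = 389.3
(1−α) = 389.3/974.14 = 0.3996;  α = 0.6004.
Bypass flow = 0.6004×1860 = 1116.7 kg/h.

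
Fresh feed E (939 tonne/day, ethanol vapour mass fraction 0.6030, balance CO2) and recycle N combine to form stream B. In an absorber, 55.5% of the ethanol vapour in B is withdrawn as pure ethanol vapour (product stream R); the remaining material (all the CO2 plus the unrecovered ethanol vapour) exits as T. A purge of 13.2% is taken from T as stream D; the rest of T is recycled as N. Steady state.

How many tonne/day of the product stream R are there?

ethanol vapour in B: m_A = 939×0.603 + (1−0.132)·(1−0.555)·m_A, so m_A = 566.22/0.6137 = 922.57 tonne/day.
Product R = 0.555×922.57 = 512.03 tonne/day.

512 tonne/day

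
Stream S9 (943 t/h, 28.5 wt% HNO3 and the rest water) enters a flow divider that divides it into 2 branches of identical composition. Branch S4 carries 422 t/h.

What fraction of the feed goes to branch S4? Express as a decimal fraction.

Fraction to S4 = 422/943 = 0.4475.

0.448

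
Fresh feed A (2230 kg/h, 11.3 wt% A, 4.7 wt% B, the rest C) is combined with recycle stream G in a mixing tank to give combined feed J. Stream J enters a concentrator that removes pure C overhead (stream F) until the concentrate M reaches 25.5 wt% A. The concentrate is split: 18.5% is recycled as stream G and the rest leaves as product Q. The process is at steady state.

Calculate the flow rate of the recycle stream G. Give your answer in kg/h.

Overall A balance (none leaves overhead): A in fresh feed = A in product, i.e. 2230×0.113 = (1−0.185)·M·0.255.
M = 251.99/(0.255×0.815) = 1212.5 kg/h.
Recycle G = 0.185×1212.5 = 224.31 kg/h.

224.3 kg/h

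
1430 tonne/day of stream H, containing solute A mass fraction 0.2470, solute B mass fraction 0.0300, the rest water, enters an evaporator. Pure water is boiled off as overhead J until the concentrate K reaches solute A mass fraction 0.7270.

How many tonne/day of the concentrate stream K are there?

solute A is conserved: 1430×0.247 = 353.21 tonne/day all reports to the concentrate.
Concentrate = 353.21/(target fraction) = 485.85 tonne/day.

485.8 tonne/day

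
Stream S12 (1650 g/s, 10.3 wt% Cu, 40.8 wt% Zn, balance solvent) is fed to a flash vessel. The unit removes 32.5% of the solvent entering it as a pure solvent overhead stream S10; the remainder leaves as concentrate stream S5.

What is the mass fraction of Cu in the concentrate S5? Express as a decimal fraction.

0.1225

Cu is not removed: 1650×0.103 = 169.95 g/s of Cu enters S5.
solvent entering = 1650×0.489 = 806.85 g/s; overhead removed = 0.325×806.85 = 262.23 g/s.
Concentrate = 1650 − 262.23 = 1387.8 g/s.
Mass fraction = 169.95/1387.8 = 0.1225.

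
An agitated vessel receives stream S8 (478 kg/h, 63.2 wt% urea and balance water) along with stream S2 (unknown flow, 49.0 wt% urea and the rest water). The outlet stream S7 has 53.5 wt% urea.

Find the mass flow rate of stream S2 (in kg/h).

Let S2 be the unknown flow. Total out = 478 + S2.
urea balance: 302.1 + 0.490·S2 = 0.535·(478 + S2)
(0.490 − 0.535)·S2 = 0.535×478 − 302.1 = -46.366
S2 = -46.366 / -0.045 = 1030.4 kg/h

1030 kg/h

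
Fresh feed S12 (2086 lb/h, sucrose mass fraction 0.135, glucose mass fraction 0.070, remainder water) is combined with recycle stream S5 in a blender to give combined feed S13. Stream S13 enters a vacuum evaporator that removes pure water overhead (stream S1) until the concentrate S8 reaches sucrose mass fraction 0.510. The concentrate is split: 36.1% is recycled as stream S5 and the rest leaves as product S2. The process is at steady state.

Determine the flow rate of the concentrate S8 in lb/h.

864.1 lb/h

Overall sucrose balance (none leaves overhead): sucrose in fresh feed = sucrose in product, i.e. 2086×0.135 = (1−0.361)·S8·0.510.
S8 = 281.61/(0.510×0.639) = 864.13 lb/h.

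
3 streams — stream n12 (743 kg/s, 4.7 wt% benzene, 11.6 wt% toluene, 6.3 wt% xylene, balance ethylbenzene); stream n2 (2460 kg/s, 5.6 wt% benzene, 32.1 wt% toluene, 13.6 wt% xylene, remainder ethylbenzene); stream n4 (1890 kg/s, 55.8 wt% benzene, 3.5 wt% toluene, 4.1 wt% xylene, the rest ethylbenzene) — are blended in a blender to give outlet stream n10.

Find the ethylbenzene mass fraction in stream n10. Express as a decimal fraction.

0.484

Total flow out = 743 + 2460 + 1890 = 5093 kg/s.
ethylbenzene in = 743×0.774 + 2460×0.487 + 1890×0.366 = 2464.8 kg/s.
ethylbenzene mass fraction in n10 = 2464.8/5093 = 0.484.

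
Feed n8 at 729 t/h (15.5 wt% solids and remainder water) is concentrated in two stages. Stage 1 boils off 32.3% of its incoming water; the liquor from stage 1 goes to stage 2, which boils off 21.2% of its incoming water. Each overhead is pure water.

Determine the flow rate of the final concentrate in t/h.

441.6 t/h

water in feed = 729×0.845 = 616 t/h.
After stage 1: water left = (1−0.323)×616 = 417.04; stream total = 530.03 t/h.
After stage 2: water left = (1−0.212)×417.04 = 328.62; final concentrate = 441.62 t/h.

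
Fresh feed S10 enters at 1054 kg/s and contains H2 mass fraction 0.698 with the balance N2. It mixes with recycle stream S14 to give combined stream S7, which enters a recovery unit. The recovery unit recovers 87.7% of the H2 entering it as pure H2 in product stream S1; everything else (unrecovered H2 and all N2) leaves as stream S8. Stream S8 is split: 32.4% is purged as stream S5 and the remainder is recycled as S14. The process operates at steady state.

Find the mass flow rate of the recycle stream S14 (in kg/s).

N2 enters only via S10 and leaves only via the purge: 1054×0.302 = 0.324×(N2 in S8), and the recovery unit passes all N2, so N2 in S7 = N2 in S8 = 982.43 kg/s.
H2 in S7: m_A = 1054×0.698 + (1−0.324)·(1−0.877)·m_A, so m_A = 735.69/0.9169 = 802.41 kg/s.
S8 = (1−0.877)×802.41 + 982.43 = 1081.1 kg/s.
Recycle S14 = (1−0.324)×1081.1 = 730.84 kg/s.

730.8 kg/s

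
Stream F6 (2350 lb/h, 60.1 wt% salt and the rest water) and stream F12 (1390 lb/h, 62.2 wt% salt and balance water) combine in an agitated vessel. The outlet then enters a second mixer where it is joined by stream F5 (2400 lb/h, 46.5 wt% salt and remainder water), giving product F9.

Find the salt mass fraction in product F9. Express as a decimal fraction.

Overall, product flow = 6140 lb/h.
salt in = 2350×0.601 + 1390×0.622 + 2400×0.465 = 3392.9 lb/h.
salt fraction in F9 = 0.553.

0.553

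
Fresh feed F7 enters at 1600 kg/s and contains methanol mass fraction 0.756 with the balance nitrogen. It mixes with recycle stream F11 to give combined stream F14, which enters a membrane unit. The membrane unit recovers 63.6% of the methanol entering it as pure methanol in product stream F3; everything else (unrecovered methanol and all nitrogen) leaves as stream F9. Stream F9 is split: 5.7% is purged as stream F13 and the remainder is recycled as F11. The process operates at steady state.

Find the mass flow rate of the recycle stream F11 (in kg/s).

nitrogen enters only via F7 and leaves only via the purge: 1600×0.244 = 0.057×(nitrogen in F9), and the membrane unit passes all nitrogen, so nitrogen in F14 = nitrogen in F9 = 6849.1 kg/s.
methanol in F14: m_A = 1600×0.756 + (1−0.057)·(1−0.636)·m_A, so m_A = 1209.6/0.6567 = 1841.8 kg/s.
F9 = (1−0.636)×1841.8 + 6849.1 = 7519.5 kg/s.
Recycle F11 = (1−0.057)×7519.5 = 7090.9 kg/s.

7091 kg/s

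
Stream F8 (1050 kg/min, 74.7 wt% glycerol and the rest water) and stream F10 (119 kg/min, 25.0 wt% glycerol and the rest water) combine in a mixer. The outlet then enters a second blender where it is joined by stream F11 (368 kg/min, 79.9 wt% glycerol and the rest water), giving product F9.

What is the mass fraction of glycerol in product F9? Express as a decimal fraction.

Overall, product flow = 1537 kg/min.
glycerol in = 1050×0.747 + 119×0.250 + 368×0.799 = 1108.1 kg/min.
glycerol fraction in F9 = 0.7210.

0.7210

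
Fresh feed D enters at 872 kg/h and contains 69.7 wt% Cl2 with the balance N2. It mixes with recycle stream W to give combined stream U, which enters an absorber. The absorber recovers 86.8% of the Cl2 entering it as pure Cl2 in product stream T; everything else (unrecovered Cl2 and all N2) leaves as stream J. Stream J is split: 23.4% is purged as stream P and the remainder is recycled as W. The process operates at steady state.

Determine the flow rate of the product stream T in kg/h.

Cl2 in U: m_A = 872×0.697 + (1−0.234)·(1−0.868)·m_A, so m_A = 607.78/0.8989 = 676.15 kg/h.
Product T = 0.868×676.15 = 586.9 kg/h.

586.9 kg/h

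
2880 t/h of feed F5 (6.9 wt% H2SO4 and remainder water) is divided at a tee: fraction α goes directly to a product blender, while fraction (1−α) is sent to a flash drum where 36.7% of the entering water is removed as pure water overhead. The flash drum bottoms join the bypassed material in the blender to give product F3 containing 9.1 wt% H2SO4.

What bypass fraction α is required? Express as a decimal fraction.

0.292

All 2880×0.069 = 198.72 t/h of H2SO4 reaches F3, so F3 = 198.72/0.091 = 2183.7 t/h and vapour = 696.26 t/h.
The evaporator receives (1−α)·2880 of feed at 0.931 water and removes 0.367 of that water:
0.367×0.931×(1−α)×2880 = 696.26
(1−α) = 696.26/984.03 = 0.7076;  α = 0.2924.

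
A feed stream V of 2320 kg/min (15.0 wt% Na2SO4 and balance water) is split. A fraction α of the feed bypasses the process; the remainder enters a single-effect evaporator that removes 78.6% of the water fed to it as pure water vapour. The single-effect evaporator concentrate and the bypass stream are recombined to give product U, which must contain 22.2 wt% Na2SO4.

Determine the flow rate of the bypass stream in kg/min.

All 2320×0.150 = 348 kg/min of Na2SO4 reaches U, so U = 348/0.222 = 1567.6 kg/min and vapour = 752.43 kg/min.
The evaporator receives (1−α)·2320 of feed at 0.850 water and removes 0.786 of that water:
0.786×0.850×(1−α)×2320 = 752.43
(1−α) = 752.43/1550 = 0.4854;  α = 0.5146.
Bypass flow = 0.5146×2320 = 1193.8 kg/min.

1194 kg/min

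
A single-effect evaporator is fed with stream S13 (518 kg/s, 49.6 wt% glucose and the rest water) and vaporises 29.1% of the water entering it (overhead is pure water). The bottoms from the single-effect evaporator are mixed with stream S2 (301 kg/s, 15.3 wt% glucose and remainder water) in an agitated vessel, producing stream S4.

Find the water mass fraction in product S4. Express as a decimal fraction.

Vapour removed = 0.291×0.504×518 = 75.972 kg/s; concentrate = 442.03 kg/s.
water reaching the mixer = 185.1 (from concentrate) + 301×0.847 = 440.05 kg/s.
Product flow = 442.03 + 301 = 743.03 kg/s; water fraction = 0.5922.

0.5922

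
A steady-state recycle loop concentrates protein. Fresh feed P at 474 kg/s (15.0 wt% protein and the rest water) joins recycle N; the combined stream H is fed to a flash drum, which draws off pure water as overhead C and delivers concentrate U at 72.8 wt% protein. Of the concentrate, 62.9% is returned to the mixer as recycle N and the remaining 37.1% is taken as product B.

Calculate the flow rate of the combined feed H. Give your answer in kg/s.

Overall protein balance (none leaves overhead): protein in fresh feed = protein in product, i.e. 474×0.150 = (1−0.629)·U·0.728.
U = 71.1/(0.728×0.371) = 263.25 kg/s.
Recycle N = 0.629×263.25 = 165.58 kg/s.
Combined feed H = 474 + 165.58 = 639.58 kg/s.

639.6 kg/s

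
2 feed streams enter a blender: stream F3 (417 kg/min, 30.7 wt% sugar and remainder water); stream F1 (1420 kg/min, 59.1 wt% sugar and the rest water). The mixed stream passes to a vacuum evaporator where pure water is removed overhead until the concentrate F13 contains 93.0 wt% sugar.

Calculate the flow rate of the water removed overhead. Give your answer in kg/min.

sugar entering = 417×0.307 + 1420×0.591 = 967.24 kg/min.
All sugar reports to F13, so F13 = 967.24/0.930 = 1040 kg/min.
Total feed = 1837 kg/min; overhead = 1837 − 1040 = 796.96 kg/min.

797 kg/min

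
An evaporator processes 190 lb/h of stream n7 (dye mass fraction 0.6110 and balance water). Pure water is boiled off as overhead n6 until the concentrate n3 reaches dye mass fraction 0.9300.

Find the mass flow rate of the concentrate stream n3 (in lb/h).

124.8 lb/h

dye is conserved: 190×0.611 = 116.09 lb/h all reports to the concentrate.
Concentrate = 116.09/(target fraction) = 124.83 lb/h.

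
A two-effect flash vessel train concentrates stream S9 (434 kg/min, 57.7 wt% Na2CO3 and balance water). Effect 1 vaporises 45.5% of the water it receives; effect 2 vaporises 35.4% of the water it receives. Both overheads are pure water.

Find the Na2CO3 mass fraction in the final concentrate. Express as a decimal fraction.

0.7948

water in feed = 434×0.423 = 183.58 kg/min.
After stage 1: water left = (1−0.455)×183.58 = 100.05; stream total = 350.47 kg/min.
After stage 2: water left = (1−0.354)×100.05 = 64.634; final concentrate = 315.05 kg/min.
Na2CO3 fraction = 250.42/315.05 = 0.7948.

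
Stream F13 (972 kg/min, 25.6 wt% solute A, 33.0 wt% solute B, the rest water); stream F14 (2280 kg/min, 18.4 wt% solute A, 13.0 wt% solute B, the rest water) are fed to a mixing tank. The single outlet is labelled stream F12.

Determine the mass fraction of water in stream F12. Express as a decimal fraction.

0.605

Total flow out = 972 + 2280 = 3252 kg/min.
water in = 972×0.414 + 2280×0.686 = 1966.5 kg/min.
water mass fraction in F12 = 1966.5/3252 = 0.605.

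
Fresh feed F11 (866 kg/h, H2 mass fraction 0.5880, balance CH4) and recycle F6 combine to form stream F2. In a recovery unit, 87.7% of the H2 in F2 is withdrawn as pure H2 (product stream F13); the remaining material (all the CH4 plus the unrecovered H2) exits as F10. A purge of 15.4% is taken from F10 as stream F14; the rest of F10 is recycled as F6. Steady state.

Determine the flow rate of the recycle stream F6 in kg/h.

2019 kg/h

CH4 enters only via F11 and leaves only via the purge: 866×0.412 = 0.154×(CH4 in F10), and the recovery unit passes all CH4, so CH4 in F2 = CH4 in F10 = 2316.8 kg/h.
H2 in F2: m_A = 866×0.588 + (1−0.154)·(1−0.877)·m_A, so m_A = 509.21/0.8959 = 568.35 kg/h.
F10 = (1−0.877)×568.35 + 2316.8 = 2386.7 kg/h.
Recycle F6 = (1−0.154)×2386.7 = 2019.2 kg/h.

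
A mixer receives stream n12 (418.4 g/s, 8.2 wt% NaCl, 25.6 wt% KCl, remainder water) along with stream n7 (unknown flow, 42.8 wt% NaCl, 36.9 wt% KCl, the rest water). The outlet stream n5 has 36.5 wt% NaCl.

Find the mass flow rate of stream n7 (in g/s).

Let n7 be the unknown flow. Total out = 418.4 + n7.
NaCl balance: 34.309 + 0.428·n7 = 0.365·(418.4 + n7)
(0.428 − 0.365)·n7 = 0.365×418.4 − 34.309 = 118.41
n7 = 118.41 / 0.063 = 1879.5 g/s

1879 g/s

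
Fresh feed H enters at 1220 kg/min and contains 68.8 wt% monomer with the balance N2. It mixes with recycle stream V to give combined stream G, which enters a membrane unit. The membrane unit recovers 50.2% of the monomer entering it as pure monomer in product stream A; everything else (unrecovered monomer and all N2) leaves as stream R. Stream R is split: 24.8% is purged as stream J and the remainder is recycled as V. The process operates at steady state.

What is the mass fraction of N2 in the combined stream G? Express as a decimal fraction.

0.534

N2 enters only via H and leaves only via the purge: 1220×0.312 = 0.248×(N2 in R), and the membrane unit passes all N2, so N2 in G = N2 in R = 1534.8 kg/min.
monomer in G: m_A = 1220×0.688 + (1−0.248)·(1−0.502)·m_A, so m_A = 839.36/0.6255 = 1341.9 kg/min.
G = 1341.9 + 1534.8 = 2876.7 kg/min.
N2 fraction in G = 1534.8/2876.7 = 0.534.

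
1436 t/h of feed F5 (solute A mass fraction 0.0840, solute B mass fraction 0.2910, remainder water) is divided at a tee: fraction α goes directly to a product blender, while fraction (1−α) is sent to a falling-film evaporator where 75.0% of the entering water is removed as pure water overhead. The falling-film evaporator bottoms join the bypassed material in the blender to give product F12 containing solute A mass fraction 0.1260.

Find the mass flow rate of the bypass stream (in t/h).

414.8 t/h

All 1436×0.084 = 120.62 t/h of solute A reaches F12, so F12 = 120.62/0.126 = 957.33 t/h and vapour = 478.67 t/h.
The evaporator receives (1−α)·1436 of feed at 0.625 water and removes 0.750 of that water:
0.750×0.625×(1−α)×1436 = 478.67
(1−α) = 478.67/673.12 = 0.7111;  α = 0.2889.
Bypass flow = 0.2889×1436 = 414.84 t/h.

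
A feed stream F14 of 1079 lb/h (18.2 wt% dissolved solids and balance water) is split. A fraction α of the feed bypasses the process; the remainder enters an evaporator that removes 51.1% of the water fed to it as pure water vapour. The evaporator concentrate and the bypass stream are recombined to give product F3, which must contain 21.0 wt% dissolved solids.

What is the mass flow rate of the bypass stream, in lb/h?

All 1079×0.182 = 196.38 lb/h of dissolved solids reaches F3, so F3 = 196.38/0.210 = 935.13 lb/h and vapour = 143.87 lb/h.
The evaporator receives (1−α)·1079 of feed at 0.818 water and removes 0.511 of that water:
0.511×0.818×(1−α)×1079 = 143.87
(1−α) = 143.87/451.02 = 0.3190;  α = 0.6810.
Bypass flow = 0.6810×1079 = 734.82 lb/h.

734.8 lb/h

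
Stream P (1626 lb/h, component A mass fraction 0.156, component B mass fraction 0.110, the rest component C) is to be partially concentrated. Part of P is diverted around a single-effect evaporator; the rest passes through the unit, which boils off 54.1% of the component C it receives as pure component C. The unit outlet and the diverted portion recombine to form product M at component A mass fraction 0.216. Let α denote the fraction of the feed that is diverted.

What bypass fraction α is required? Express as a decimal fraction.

0.300

All 1626×0.156 = 253.66 lb/h of component A reaches M, so M = 253.66/0.216 = 1174.3 lb/h and vapour = 451.67 lb/h.
The evaporator receives (1−α)·1626 of feed at 0.734 component C and removes 0.541 of that component C:
0.541×0.734×(1−α)×1626 = 451.67
(1−α) = 451.67/645.67 = 0.6995;  α = 0.3005.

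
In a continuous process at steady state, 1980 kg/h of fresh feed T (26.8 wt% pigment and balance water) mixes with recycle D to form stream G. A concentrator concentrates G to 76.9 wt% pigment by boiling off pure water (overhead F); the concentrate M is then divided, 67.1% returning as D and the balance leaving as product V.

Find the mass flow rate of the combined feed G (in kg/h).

3387 kg/h

Overall pigment balance (none leaves overhead): pigment in fresh feed = pigment in product, i.e. 1980×0.268 = (1−0.671)·M·0.769.
M = 530.64/(0.769×0.329) = 2097.4 kg/h.
Recycle D = 0.671×2097.4 = 1407.3 kg/h.
Combined feed G = 1980 + 1407.3 = 3387.3 kg/h.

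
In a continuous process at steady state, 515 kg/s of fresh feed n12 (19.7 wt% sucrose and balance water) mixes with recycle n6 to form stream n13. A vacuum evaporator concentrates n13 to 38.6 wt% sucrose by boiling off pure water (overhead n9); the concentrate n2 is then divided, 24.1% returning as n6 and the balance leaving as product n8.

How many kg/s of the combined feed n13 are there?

598.5 kg/s

Overall sucrose balance (none leaves overhead): sucrose in fresh feed = sucrose in product, i.e. 515×0.197 = (1−0.241)·n2·0.386.
n2 = 101.45/(0.386×0.759) = 346.29 kg/s.
Recycle n6 = 0.241×346.29 = 83.457 kg/s.
Combined feed n13 = 515 + 83.457 = 598.46 kg/s.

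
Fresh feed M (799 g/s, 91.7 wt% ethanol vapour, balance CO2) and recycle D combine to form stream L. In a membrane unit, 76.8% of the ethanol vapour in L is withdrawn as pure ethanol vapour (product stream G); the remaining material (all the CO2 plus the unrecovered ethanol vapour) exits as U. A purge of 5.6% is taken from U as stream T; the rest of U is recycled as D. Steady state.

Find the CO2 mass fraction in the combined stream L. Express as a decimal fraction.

0.558

CO2 enters only via M and leaves only via the purge: 799×0.083 = 0.056×(CO2 in U), and the membrane unit passes all CO2, so CO2 in L = CO2 in U = 1184.2 g/s.
ethanol vapour in L: m_A = 799×0.917 + (1−0.056)·(1−0.768)·m_A, so m_A = 732.68/0.7810 = 938.14 g/s.
L = 938.14 + 1184.2 = 2122.4 g/s.
CO2 fraction in L = 1184.2/2122.4 = 0.558.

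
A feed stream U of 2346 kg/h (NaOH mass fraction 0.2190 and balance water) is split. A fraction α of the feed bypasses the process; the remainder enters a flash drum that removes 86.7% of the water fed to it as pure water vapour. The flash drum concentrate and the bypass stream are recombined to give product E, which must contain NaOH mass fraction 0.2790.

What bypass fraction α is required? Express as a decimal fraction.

0.682

All 2346×0.219 = 513.77 kg/h of NaOH reaches E, so E = 513.77/0.279 = 1841.5 kg/h and vapour = 504.52 kg/h.
The evaporator receives (1−α)·2346 of feed at 0.781 water and removes 0.867 of that water:
0.867×0.781×(1−α)×2346 = 504.52
(1−α) = 504.52/1588.5 = 0.3176;  α = 0.6824.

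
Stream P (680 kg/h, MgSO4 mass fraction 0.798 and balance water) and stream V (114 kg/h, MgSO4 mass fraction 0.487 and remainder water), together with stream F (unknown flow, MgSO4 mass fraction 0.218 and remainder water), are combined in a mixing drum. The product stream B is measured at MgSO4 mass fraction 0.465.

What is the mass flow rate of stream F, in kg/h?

Let F be the unknown flow. Total out = 794 + F.
MgSO4 balance: 598.16 + 0.218·F = 0.465·(794 + F)
(0.218 − 0.465)·F = 0.465×794 − 598.16 = -228.95
F = -228.95 / -0.247 = 926.91 kg/h

926.9 kg/h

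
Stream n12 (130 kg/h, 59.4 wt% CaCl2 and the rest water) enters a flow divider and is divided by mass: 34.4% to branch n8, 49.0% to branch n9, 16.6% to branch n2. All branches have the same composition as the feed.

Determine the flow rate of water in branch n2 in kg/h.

Branch n2 total = 0.166×130 = 21.58 kg/h.
water in n2 = 0.406×21.58 = 8.7615 kg/h.

8.761 kg/h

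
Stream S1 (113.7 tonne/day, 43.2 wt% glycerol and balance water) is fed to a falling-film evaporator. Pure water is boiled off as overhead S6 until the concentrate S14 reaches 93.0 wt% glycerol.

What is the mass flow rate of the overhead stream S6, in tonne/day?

glycerol is conserved: 113.7×0.432 = 49.118 tonne/day all reports to the concentrate.
Concentrate = 49.118/(target fraction) = 52.815 tonne/day.
Overhead = 113.7 − 52.815 = 60.885 tonne/day.

60.88 tonne/day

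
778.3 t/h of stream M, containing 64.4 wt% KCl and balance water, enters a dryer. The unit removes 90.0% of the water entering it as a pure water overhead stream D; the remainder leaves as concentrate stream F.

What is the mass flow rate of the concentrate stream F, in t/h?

water entering = 778.3×0.356 = 277.07 t/h; overhead removed = 0.900×277.07 = 249.37 t/h.
Concentrate = 778.3 − 249.37 = 528.93 t/h.

528.9 t/h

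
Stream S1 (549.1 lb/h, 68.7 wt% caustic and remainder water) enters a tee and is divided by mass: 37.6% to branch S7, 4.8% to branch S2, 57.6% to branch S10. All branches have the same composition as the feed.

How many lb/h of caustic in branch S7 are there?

141.8 lb/h

Branch S7 total = 0.376×549.1 = 206.46 lb/h.
caustic in S7 = 0.687×206.46 = 141.84 lb/h.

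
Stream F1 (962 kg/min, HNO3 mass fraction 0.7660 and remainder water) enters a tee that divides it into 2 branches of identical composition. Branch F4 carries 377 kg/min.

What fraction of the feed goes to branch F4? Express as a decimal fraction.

Fraction to F4 = 377/962 = 0.3919.

0.392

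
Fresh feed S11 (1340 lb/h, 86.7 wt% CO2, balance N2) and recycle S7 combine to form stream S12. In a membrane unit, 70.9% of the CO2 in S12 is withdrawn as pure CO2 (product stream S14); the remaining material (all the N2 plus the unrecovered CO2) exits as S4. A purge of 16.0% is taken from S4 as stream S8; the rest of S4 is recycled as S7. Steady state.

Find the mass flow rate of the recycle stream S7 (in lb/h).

N2 enters only via S11 and leaves only via the purge: 1340×0.133 = 0.160×(N2 in S4), and the membrane unit passes all N2, so N2 in S12 = N2 in S4 = 1113.9 lb/h.
CO2 in S12: m_A = 1340×0.867 + (1−0.160)·(1−0.709)·m_A, so m_A = 1161.8/0.7556 = 1537.6 lb/h.
S4 = (1−0.709)×1537.6 + 1113.9 = 1561.3 lb/h.
Recycle S7 = (1−0.160)×1561.3 = 1311.5 lb/h.

1312 lb/h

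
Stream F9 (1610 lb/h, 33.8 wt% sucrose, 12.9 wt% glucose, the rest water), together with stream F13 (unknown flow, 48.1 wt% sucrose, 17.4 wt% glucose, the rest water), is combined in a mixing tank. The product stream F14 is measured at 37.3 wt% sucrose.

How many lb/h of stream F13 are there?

Let F13 be the unknown flow. Total out = 1610 + F13.
sucrose balance: 544.18 + 0.481·F13 = 0.373·(1610 + F13)
(0.481 − 0.373)·F13 = 0.373×1610 − 544.18 = 56.35
F13 = 56.35 / 0.108 = 521.76 lb/h

521.8 lb/h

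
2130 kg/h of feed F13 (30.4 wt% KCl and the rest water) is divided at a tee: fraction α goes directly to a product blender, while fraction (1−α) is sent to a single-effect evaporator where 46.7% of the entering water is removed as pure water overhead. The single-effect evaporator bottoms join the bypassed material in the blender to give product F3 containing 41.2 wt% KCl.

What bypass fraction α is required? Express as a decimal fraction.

All 2130×0.304 = 647.52 kg/h of KCl reaches F3, so F3 = 647.52/0.412 = 1571.7 kg/h and vapour = 558.35 kg/h.
The evaporator receives (1−α)·2130 of feed at 0.696 water and removes 0.467 of that water:
0.467×0.696×(1−α)×2130 = 558.35
(1−α) = 558.35/692.32 = 0.8065;  α = 0.1935.

0.194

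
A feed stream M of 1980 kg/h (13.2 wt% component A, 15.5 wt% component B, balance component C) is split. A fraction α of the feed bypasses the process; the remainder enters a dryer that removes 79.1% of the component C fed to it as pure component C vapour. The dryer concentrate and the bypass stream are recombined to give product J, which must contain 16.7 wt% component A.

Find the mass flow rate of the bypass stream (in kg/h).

All 1980×0.132 = 261.36 kg/h of component A reaches J, so J = 261.36/0.167 = 1565 kg/h and vapour = 414.97 kg/h.
The evaporator receives (1−α)·1980 of feed at 0.713 component C and removes 0.791 of that component C:
0.791×0.713×(1−α)×1980 = 414.97
(1−α) = 414.97/1116.7 = 0.3716;  α = 0.6284.
Bypass flow = 0.6284×1980 = 1244.2 kg/h.

1244 kg/h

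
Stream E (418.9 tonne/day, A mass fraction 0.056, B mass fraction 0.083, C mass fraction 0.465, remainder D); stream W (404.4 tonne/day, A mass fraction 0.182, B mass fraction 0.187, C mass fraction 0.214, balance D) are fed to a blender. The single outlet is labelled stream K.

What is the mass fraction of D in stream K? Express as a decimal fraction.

Total flow out = 418.9 + 404.4 = 823.3 tonne/day.
D in = 418.9×0.396 + 404.4×0.417 = 334.52 tonne/day.
D mass fraction in K = 334.52/823.3 = 0.406.

0.406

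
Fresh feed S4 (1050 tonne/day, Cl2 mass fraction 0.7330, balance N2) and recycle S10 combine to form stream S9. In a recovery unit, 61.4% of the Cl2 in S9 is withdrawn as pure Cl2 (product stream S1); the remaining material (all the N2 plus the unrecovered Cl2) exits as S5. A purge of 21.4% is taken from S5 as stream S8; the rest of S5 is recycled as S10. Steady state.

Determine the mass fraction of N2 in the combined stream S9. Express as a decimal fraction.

N2 enters only via S4 and leaves only via the purge: 1050×0.267 = 0.214×(N2 in S5), and the recovery unit passes all N2, so N2 in S9 = N2 in S5 = 1310 tonne/day.
Cl2 in S9: m_A = 1050×0.733 + (1−0.214)·(1−0.614)·m_A, so m_A = 769.65/0.6966 = 1104.9 tonne/day.
S9 = 1104.9 + 1310 = 2414.9 tonne/day.
N2 fraction in S9 = 1310/2414.9 = 0.5425.

0.5425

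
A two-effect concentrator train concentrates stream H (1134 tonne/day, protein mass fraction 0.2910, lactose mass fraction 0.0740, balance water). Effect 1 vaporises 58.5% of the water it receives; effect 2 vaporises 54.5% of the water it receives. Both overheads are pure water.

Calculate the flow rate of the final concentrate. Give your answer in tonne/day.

water in feed = 1134×0.635 = 720.09 tonne/day.
After stage 1: water left = (1−0.585)×720.09 = 298.84; stream total = 712.75 tonne/day.
After stage 2: water left = (1−0.545)×298.84 = 135.97; final concentrate = 549.88 tonne/day.

549.9 tonne/day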